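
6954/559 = 12 + 246/559 = 12.44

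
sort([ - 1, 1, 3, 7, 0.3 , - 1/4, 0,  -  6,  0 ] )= [ - 6,-1, - 1/4,0,0, 0.3, 1, 3, 7 ]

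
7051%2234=349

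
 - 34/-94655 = 34/94655 = 0.00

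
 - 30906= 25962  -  56868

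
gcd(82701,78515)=1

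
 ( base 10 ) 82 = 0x52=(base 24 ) 3A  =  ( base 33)2G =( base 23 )3D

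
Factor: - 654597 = - 3^2*72733^1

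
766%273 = 220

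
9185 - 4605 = 4580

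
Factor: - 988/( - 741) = 2^2 * 3^( - 1) = 4/3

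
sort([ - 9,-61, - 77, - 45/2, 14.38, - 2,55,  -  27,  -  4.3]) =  [ - 77, - 61, - 27, - 45/2,-9, - 4.3,  -  2,  14.38, 55] 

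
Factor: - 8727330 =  - 2^1*3^1*5^1*421^1*691^1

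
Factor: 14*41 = 2^1 * 7^1* 41^1 = 574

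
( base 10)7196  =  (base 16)1C1C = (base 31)7F4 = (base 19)10HE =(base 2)1110000011100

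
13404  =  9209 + 4195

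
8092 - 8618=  - 526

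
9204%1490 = 264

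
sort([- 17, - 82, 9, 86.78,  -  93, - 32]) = [-93, - 82,-32, - 17, 9, 86.78]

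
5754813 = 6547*879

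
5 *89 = 445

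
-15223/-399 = 38+61/399 = 38.15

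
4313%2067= 179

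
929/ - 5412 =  - 1 + 4483/5412 = -0.17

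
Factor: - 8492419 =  - 13^2*31^1*1621^1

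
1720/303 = 5 + 205/303 = 5.68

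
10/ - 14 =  - 1 + 2/7 = - 0.71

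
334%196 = 138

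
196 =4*49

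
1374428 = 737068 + 637360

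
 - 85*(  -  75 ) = 6375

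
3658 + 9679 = 13337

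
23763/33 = 7921/11 = 720.09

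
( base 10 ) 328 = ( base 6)1304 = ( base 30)AS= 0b101001000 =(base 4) 11020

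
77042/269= 77042/269 = 286.40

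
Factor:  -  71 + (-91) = -2^1 * 3^4  =  - 162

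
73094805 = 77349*945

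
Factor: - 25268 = - 2^2*6317^1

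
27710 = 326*85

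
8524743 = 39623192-31098449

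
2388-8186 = -5798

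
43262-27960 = 15302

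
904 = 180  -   - 724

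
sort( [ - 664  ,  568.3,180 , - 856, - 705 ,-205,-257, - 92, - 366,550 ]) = [ - 856, - 705, - 664, - 366, - 257, - 205 , - 92, 180, 550, 568.3 ]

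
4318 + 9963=14281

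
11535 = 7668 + 3867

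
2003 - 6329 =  - 4326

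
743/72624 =743/72624=0.01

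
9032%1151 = 975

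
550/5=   110 = 110.00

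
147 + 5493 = 5640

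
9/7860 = 3/2620 =0.00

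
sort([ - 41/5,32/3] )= [ - 41/5,32/3]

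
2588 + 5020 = 7608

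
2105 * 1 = 2105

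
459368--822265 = 1281633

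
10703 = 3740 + 6963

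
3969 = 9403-5434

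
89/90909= 89/90909 = 0.00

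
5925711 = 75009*79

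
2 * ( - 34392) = - 68784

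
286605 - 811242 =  - 524637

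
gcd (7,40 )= 1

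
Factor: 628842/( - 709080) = -2^( - 2) * 5^( - 1)*19^( - 1 ) * 337^1 = - 337/380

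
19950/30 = 665= 665.00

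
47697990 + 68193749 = 115891739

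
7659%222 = 111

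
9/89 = 9/89 = 0.10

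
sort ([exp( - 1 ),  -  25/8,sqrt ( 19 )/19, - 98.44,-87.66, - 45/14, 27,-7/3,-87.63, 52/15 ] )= [ - 98.44, - 87.66  , - 87.63, - 45/14, - 25/8, - 7/3,sqrt (19) /19,exp(-1 ), 52/15,27] 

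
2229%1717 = 512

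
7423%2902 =1619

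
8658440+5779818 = 14438258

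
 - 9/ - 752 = 9/752 = 0.01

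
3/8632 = 3/8632 = 0.00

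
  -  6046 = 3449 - 9495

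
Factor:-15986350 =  -2^1*5^2*319727^1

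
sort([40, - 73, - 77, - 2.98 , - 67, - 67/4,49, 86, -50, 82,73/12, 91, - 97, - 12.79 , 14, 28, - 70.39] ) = [ - 97, - 77, - 73, - 70.39,  -  67,  -  50, - 67/4, - 12.79,- 2.98,73/12, 14, 28, 40, 49, 82,86,91]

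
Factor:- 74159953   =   - 7^1*10594279^1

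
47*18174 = 854178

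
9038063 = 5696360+3341703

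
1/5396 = 1/5396 = 0.00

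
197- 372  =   - 175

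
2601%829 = 114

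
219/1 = 219 = 219.00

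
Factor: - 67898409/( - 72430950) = 22632803/24143650 =2^(  -  1 )*5^( - 2)*47^1*481549^1*482873^( - 1)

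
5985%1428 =273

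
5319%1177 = 611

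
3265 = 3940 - 675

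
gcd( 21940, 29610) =10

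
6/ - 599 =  - 1 + 593/599 = - 0.01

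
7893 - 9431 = - 1538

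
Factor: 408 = 2^3*3^1*17^1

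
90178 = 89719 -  - 459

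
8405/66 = 127 + 23/66 =127.35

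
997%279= 160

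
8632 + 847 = 9479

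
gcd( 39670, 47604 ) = 7934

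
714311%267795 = 178721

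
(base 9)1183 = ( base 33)QR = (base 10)885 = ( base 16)375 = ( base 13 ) 531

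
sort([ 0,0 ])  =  [0,0] 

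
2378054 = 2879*826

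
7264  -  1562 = 5702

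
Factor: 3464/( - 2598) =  -4/3 = - 2^2*3^( - 1)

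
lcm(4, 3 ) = 12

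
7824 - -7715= 15539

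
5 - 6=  - 1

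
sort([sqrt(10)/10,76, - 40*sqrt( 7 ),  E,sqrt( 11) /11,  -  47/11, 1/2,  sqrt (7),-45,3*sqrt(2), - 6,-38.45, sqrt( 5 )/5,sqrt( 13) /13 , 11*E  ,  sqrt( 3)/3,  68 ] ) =[ -40 *sqrt( 7), - 45, - 38.45,- 6, - 47/11, sqrt(13) /13 , sqrt(11 )/11,  sqrt (10) /10,sqrt(5)/5 , 1/2,sqrt (3 )/3, sqrt(7 ),E,3*sqrt( 2) , 11 *E,  68, 76 ] 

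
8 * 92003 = 736024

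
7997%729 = 707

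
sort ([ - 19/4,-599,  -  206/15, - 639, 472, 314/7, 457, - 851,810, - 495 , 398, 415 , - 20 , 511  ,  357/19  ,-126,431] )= [-851, - 639, -599,  -  495,-126, - 20, - 206/15,  -  19/4, 357/19 , 314/7, 398 , 415 , 431,457, 472,  511,  810]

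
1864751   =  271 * 6881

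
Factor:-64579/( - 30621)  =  3^ ( - 1 )*59^( - 1 )*173^( - 1)*64579^1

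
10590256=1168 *9067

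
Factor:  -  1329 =  -  3^1*443^1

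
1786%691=404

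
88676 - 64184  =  24492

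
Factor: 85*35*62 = 184450 = 2^1 *5^2*7^1 * 17^1*31^1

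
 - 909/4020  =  -1 + 1037/1340 = - 0.23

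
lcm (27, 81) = 81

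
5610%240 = 90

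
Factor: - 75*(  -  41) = 3^1*5^2*41^1 = 3075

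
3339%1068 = 135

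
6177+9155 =15332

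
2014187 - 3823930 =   -  1809743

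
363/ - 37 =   -  10 + 7/37 = -  9.81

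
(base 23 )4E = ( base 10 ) 106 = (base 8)152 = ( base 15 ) 71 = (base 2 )1101010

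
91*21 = 1911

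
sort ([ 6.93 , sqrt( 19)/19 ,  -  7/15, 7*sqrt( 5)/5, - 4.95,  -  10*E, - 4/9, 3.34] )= [ - 10*E,-4.95,-7/15, - 4/9,sqrt( 19 ) /19, 7*sqrt( 5 ) /5,3.34,  6.93 ]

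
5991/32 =5991/32 = 187.22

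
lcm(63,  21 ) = 63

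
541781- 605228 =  - 63447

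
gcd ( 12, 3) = 3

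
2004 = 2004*1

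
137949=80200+57749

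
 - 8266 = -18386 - -10120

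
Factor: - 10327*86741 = -895774307 = - 23^1* 127^1*449^1*683^1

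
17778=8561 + 9217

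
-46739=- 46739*1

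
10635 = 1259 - -9376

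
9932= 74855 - 64923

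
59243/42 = 59243/42 =1410.55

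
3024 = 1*3024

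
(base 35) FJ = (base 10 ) 544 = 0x220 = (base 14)2ac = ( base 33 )gg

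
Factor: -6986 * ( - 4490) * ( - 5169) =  - 2^2 * 3^1 * 5^1 * 7^1 * 449^1*499^1*1723^1 = -162136746660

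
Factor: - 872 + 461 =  - 411 =-  3^1*137^1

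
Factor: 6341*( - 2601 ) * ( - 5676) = 93613933116 = 2^2 * 3^3 * 11^1 *17^3*43^1  *  373^1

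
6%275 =6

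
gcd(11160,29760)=3720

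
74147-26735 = 47412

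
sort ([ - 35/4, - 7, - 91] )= [-91 , - 35/4,  -  7]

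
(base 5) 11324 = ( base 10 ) 839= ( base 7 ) 2306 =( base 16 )347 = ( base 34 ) on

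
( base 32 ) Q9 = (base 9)1134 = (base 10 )841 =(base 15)3b1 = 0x349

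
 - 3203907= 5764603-8968510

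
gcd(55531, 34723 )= 1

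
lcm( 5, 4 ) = 20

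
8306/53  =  8306/53 = 156.72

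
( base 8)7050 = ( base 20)914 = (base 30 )40O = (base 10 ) 3624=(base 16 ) E28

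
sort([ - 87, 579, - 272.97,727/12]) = [-272.97,-87, 727/12,579]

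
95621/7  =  13660+1/7 = 13660.14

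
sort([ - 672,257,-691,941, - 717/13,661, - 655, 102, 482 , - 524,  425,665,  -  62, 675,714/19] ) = [ - 691, - 672, - 655, - 524,-62,- 717/13, 714/19,102, 257,425,  482,  661,665, 675,941]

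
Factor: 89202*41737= 2^1*3^1*14867^1*41737^1 = 3723023874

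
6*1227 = 7362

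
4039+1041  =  5080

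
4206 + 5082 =9288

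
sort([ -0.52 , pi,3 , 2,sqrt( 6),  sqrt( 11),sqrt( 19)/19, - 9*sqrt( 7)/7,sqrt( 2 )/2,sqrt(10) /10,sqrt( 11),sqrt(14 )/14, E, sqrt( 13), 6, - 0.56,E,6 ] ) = [- 9*sqrt( 7 )/7 , - 0.56 , - 0.52,sqrt( 19 )/19 , sqrt( 14)/14,  sqrt(10 )/10,sqrt( 2)/2 , 2, sqrt( 6),  E, E,3, pi , sqrt ( 11) , sqrt( 11),sqrt ( 13 ),6, 6 ] 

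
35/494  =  35/494  =  0.07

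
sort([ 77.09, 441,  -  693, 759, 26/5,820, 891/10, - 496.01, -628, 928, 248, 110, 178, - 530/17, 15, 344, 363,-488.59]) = [ - 693,-628, - 496.01, - 488.59, - 530/17,  26/5, 15,77.09, 891/10, 110, 178, 248,  344, 363,441,759 , 820, 928]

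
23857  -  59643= - 35786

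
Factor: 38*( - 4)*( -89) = 2^3*19^1*89^1 = 13528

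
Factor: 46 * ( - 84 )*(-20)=2^5*3^1  *5^1 * 7^1 * 23^1= 77280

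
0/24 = 0 = 0.00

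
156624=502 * 312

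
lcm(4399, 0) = 0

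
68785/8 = 68785/8 = 8598.12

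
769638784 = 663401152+106237632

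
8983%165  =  73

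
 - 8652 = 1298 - 9950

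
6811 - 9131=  - 2320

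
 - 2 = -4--2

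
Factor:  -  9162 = -2^1 * 3^2*509^1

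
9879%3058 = 705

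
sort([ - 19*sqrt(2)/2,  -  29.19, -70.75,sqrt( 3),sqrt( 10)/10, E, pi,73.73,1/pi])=[ - 70.75,-29.19,-19*sqrt (2)/2,sqrt( 10)/10,1/pi,sqrt( 3 ) , E,pi , 73.73]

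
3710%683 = 295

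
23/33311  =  23/33311 = 0.00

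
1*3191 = 3191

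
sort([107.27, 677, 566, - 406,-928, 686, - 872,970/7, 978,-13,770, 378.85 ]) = [ - 928,  -  872,-406, - 13 , 107.27, 970/7,378.85, 566, 677, 686,770,978] 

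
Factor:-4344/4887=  - 2^3 * 3^(-2)   =  - 8/9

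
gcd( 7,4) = 1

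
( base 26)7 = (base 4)13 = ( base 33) 7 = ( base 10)7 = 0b111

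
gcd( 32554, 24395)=41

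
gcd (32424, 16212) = 16212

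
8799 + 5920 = 14719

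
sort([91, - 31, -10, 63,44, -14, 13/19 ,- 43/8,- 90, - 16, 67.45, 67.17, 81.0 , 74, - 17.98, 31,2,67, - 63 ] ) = [  -  90 , - 63,  -  31,-17.98, - 16,  -  14, - 10,  -  43/8,13/19, 2,31, 44, 63, 67, 67.17,67.45, 74, 81.0, 91 ] 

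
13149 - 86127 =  - 72978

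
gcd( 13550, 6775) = 6775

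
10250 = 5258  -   - 4992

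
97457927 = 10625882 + 86832045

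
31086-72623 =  - 41537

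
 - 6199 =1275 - 7474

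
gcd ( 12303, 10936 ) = 1367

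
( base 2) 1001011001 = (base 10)601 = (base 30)K1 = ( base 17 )216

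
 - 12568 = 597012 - 609580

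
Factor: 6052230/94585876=2^(  -  1 )*3^2*5^1*7^(  -  2)*11^(-1 ) *19^(-1 ) *2309^(- 1)*67247^1=3026115/47292938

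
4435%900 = 835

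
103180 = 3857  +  99323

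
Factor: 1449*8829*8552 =2^3 * 3^6  *  7^1*23^1*109^1*1069^1 = 109407625992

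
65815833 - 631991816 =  - 566175983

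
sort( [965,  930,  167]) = [ 167, 930, 965 ]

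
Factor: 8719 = 8719^1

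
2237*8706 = 19475322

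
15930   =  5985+9945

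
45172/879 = 45172/879 = 51.39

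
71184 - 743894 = -672710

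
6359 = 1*6359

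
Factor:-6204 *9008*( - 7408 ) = 2^10 *3^1 *11^1*47^1*463^1*563^1 = 414000761856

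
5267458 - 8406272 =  - 3138814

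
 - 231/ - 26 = 8 + 23/26 = 8.88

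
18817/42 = 18817/42 = 448.02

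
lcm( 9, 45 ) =45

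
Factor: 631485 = 3^2*5^1 *14033^1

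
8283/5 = 1656  +  3/5 = 1656.60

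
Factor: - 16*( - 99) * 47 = 74448 = 2^4*3^2*11^1*47^1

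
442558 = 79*5602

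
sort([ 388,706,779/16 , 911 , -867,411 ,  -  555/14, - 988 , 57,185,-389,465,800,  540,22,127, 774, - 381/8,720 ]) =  [ - 988,-867,- 389  ,  -  381/8, - 555/14, 22, 779/16, 57, 127, 185, 388, 411, 465,540, 706,720, 774,800,911]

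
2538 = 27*94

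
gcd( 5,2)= 1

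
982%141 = 136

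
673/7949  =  673/7949  =  0.08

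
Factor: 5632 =2^9  *  11^1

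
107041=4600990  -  4493949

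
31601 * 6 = 189606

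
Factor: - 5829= - 3^1*29^1*67^1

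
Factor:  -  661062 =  - 2^1*3^1*17^1*6481^1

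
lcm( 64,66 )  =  2112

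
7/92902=7/92902= 0.00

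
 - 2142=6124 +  - 8266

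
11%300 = 11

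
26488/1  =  26488 =26488.00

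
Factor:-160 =-2^5*5^1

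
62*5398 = 334676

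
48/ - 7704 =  - 1 + 319/321  =  - 0.01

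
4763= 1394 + 3369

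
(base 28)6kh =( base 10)5281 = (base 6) 40241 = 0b1010010100001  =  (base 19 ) EBI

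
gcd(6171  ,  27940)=11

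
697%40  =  17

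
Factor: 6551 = 6551^1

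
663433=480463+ 182970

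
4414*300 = 1324200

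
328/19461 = 328/19461=   0.02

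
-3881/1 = - 3881  =  -3881.00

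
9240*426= 3936240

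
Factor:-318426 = -2^1*3^1* 73^1*727^1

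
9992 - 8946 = 1046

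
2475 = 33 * 75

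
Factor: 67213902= 2^1*3^1*7^1*43^1*37217^1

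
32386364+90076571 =122462935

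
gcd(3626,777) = 259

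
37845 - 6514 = 31331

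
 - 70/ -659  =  70/659 = 0.11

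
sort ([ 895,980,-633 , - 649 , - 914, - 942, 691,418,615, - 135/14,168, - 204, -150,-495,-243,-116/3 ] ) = [ - 942,-914 , - 649, - 633,-495, - 243, - 204,-150, - 116/3,-135/14,168,418, 615,691,895,980]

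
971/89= 10 +81/89 = 10.91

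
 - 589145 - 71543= - 660688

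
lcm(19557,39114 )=39114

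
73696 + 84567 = 158263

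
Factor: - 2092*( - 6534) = 13669128 = 2^3 * 3^3*11^2*523^1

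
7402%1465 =77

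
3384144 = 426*7944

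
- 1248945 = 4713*( - 265)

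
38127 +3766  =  41893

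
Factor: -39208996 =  - 2^2*9802249^1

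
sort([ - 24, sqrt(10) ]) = [-24,sqrt(10) ] 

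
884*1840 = 1626560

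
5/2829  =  5/2829 = 0.00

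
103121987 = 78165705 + 24956282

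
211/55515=211/55515 = 0.00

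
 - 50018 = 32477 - 82495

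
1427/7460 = 1427/7460 = 0.19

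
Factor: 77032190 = 2^1 * 5^1*7703219^1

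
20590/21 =980  +  10/21 =980.48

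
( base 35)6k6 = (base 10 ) 8056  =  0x1f78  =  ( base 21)I5D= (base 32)7ro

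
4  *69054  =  276216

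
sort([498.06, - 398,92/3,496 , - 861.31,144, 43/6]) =[ - 861.31, - 398, 43/6,92/3,144 , 496 , 498.06 ] 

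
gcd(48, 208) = 16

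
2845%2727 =118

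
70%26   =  18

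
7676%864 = 764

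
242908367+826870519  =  1069778886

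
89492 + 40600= 130092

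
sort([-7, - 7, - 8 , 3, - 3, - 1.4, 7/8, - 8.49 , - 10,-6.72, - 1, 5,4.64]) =[ - 10 , - 8.49, - 8,- 7, - 7, - 6.72, - 3, - 1.4, - 1,7/8,3, 4.64, 5]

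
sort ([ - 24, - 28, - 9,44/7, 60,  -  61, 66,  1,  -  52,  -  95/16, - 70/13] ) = [ -61, - 52,  -  28,  -  24, - 9, -95/16,- 70/13,1, 44/7 , 60,  66]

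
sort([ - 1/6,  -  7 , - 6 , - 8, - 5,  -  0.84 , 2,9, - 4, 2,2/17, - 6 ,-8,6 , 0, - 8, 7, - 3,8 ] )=[ - 8, - 8, - 8, -7, -6,- 6,- 5, - 4,-3,- 0.84,-1/6,0, 2/17, 2 , 2,6,7,8, 9]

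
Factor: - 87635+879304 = 791669 = 41^1*19309^1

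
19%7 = 5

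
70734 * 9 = 636606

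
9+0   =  9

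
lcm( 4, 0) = 0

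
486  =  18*27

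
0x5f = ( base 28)3B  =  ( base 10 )95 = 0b1011111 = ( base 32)2v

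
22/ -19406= - 11/9703=- 0.00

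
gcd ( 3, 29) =1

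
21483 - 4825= 16658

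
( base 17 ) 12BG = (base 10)5694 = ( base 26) 8b0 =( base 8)13076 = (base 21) cj3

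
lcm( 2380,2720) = 19040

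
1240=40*31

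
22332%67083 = 22332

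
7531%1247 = 49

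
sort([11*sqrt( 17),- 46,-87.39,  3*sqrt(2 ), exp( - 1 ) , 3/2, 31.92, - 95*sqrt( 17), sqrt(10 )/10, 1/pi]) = [  -  95*sqrt(17), - 87.39,-46, sqrt(10 )/10,  1/pi, exp( - 1 ),3/2,3*sqrt( 2 ), 31.92, 11* sqrt(17)]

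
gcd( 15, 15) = 15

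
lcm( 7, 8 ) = 56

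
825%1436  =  825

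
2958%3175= 2958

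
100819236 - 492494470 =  - 391675234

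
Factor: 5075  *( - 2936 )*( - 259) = 2^3* 5^2*7^2*29^1*37^1*367^1 = 3859151800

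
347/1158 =347/1158 = 0.30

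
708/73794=118/12299=0.01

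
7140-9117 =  - 1977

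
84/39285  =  28/13095 = 0.00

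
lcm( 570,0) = 0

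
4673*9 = 42057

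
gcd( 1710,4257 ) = 9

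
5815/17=342  +  1/17 = 342.06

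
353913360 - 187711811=166201549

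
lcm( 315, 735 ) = 2205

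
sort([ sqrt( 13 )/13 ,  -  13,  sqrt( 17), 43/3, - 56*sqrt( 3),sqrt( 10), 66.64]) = [ - 56*sqrt ( 3 ), - 13,sqrt(13) /13,sqrt(10),sqrt ( 17), 43/3, 66.64]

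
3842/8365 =3842/8365 = 0.46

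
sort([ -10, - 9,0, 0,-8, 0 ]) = [ - 10 ,  -  9,-8,0  ,  0,0]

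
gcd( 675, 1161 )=27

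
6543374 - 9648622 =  - 3105248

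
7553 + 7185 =14738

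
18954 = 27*702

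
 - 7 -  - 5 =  - 2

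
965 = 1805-840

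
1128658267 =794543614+334114653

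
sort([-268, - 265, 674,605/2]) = [ - 268, - 265,605/2,674]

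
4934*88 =434192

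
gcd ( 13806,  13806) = 13806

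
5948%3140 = 2808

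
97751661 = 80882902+16868759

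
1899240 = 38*49980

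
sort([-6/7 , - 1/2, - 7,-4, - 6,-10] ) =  [ - 10,-7, - 6 , - 4,-6/7,  -  1/2 ]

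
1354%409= 127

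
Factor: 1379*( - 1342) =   -  2^1*7^1*11^1*61^1*197^1 = -1850618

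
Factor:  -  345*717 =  - 3^2*5^1 * 23^1*239^1 = - 247365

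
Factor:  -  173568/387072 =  - 113/252 = -2^( - 2) *3^ ( - 2) *7^ (-1)*113^1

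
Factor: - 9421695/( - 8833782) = 2^(  -  1)*3^1*5^1*209371^1*1472297^(-1 ) = 3140565/2944594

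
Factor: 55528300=2^2*5^2*61^1*9103^1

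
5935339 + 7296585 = 13231924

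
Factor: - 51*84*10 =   -  2^3*3^2*5^1 * 7^1*17^1 = - 42840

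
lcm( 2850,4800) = 91200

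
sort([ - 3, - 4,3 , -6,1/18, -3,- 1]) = [ - 6,  -  4,-3,-3,-1,  1/18,3 ] 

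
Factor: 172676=2^2*7^2*881^1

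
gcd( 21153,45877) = 1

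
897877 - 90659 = 807218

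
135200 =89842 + 45358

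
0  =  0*48031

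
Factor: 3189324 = 2^2 * 3^1*61^1 * 4357^1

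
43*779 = 33497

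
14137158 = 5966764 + 8170394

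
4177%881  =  653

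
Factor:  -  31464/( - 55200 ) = 2^( - 2)*3^1 *5^( - 2 )*19^1 = 57/100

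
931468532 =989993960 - 58525428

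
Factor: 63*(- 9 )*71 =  - 40257 = - 3^4*7^1*71^1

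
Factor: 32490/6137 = 90/17 = 2^1*3^2*5^1*17^(  -  1) 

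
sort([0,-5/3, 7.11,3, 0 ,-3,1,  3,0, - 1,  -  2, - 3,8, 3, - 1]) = [ - 3,  -  3,  -  2, - 5/3 , - 1,-1 , 0,0,  0,1,3, 3, 3,7.11,  8]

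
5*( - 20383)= - 101915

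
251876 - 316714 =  - 64838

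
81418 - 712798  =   - 631380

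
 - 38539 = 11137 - 49676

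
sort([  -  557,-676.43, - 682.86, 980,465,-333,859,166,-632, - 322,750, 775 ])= [-682.86,-676.43,-632,-557,-333,  -  322, 166, 465,750, 775, 859 , 980 ]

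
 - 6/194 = - 1 + 94/97 = -  0.03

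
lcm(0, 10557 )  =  0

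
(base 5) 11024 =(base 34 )MG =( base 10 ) 764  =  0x2fc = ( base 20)1i4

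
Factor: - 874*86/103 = - 75164/103 = - 2^2*19^1*23^1 * 43^1*103^( - 1)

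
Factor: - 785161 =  - 13^1*60397^1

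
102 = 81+21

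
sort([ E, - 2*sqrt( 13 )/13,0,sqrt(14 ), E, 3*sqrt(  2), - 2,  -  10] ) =[ -10 , - 2, - 2*sqrt(13 ) /13, 0, E  ,  E,  sqrt (14 ), 3*sqrt( 2 )]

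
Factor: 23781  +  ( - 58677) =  - 34896 = - 2^4*3^1*727^1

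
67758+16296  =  84054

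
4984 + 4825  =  9809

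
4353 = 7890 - 3537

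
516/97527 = 172/32509  =  0.01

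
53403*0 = 0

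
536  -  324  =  212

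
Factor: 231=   3^1*7^1*11^1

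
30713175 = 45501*675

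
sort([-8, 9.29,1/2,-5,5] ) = [-8,-5,1/2, 5,9.29]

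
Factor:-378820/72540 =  - 47/9 =-3^( - 2 )*47^1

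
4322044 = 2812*1537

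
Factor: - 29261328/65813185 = -2^4*3^1*5^( - 1 )*43^1*1559^ (-1)*8443^( - 1)* 14177^1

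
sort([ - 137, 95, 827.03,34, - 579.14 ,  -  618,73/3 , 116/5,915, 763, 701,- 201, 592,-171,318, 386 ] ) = [ - 618, - 579.14, - 201, - 171, - 137, 116/5,73/3  ,  34, 95, 318,386, 592, 701, 763, 827.03, 915]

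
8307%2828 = 2651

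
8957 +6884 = 15841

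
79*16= 1264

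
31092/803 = 38 + 578/803 = 38.72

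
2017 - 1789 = 228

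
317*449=142333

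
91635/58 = 91635/58 = 1579.91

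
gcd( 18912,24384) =96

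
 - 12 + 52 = 40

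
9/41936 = 9/41936 = 0.00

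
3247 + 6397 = 9644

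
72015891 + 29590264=101606155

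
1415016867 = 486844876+928171991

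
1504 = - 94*(  -  16 )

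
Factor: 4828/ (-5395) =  -2^2*5^ ( - 1)*13^ ( - 1 )*17^1*71^1*83^( -1)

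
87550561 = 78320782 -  - 9229779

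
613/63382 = 613/63382 = 0.01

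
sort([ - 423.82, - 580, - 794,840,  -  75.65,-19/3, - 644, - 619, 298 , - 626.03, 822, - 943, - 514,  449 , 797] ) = [  -  943, - 794, - 644, -626.03, - 619, - 580, - 514, - 423.82, - 75.65, - 19/3,298,449,797, 822,840] 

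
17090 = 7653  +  9437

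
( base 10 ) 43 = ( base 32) 1B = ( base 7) 61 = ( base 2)101011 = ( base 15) 2D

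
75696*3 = 227088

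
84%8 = 4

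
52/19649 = 52/19649=0.00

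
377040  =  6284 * 60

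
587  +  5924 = 6511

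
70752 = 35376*2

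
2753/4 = 688 + 1/4 = 688.25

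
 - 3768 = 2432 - 6200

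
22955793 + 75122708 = 98078501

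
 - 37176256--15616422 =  - 21559834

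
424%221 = 203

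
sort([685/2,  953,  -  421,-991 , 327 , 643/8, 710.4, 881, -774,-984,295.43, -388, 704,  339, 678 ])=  [ - 991,  -  984, -774, - 421, - 388, 643/8,295.43,327,339,685/2, 678,704, 710.4,881,  953 ]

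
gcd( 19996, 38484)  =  4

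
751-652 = 99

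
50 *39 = 1950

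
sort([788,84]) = [84,788]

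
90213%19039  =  14057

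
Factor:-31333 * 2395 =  - 5^1*479^1*31333^1 =-  75042535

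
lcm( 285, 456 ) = 2280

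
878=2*439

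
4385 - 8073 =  - 3688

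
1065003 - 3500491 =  - 2435488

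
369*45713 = 16868097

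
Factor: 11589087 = 3^1*17^1*223^1*1019^1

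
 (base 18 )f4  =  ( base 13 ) 181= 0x112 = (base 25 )ao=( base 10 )274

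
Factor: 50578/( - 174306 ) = -121/417= - 3^( - 1)* 11^2*139^( -1 ) 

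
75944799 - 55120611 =20824188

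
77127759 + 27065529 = 104193288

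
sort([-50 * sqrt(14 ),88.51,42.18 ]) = [ - 50*sqrt (14 ),42.18,88.51]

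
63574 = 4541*14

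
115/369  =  115/369  =  0.31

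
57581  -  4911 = 52670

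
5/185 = 1/37= 0.03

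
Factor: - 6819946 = -2^1*7^1*167^1*2917^1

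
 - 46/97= - 1 + 51/97=   - 0.47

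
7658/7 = 1094 = 1094.00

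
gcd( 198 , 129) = 3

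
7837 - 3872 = 3965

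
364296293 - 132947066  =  231349227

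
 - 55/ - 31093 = 55/31093 = 0.00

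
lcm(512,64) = 512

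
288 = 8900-8612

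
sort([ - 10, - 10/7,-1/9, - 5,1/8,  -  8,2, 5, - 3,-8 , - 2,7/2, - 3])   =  [ - 10, - 8, - 8, - 5, - 3, - 3, - 2,- 10/7, - 1/9, 1/8,2, 7/2, 5]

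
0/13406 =0 = 0.00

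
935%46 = 15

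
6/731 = 6/731 = 0.01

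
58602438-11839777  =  46762661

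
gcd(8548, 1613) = 1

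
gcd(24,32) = 8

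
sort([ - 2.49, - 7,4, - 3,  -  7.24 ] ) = [ - 7.24 , - 7 , -3,-2.49,4 ]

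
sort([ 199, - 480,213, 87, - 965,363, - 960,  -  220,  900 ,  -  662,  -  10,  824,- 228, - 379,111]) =[-965, - 960, - 662, - 480, -379, - 228, - 220,  -  10, 87,111,199,213 , 363, 824,900]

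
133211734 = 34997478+98214256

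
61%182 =61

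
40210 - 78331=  - 38121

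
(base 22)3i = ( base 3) 10010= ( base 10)84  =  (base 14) 60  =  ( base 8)124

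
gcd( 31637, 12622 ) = 1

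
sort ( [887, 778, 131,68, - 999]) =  [ - 999, 68, 131, 778,887] 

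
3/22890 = 1/7630  =  0.00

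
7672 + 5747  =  13419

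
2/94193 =2/94193 = 0.00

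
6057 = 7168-1111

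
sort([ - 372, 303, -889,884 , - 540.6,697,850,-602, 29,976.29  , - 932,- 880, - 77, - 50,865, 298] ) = [-932,-889, - 880, - 602, - 540.6, - 372, - 77, - 50, 29, 298,  303 , 697, 850,865, 884, 976.29 ] 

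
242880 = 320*759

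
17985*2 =35970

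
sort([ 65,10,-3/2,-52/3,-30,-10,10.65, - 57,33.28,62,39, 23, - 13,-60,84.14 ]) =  [-60, - 57, -30, - 52/3,  -  13,-10, - 3/2,10, 10.65,23,33.28,39,62, 65,84.14 ]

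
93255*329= 30680895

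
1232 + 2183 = 3415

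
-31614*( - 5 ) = 158070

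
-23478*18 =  - 422604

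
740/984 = 185/246=0.75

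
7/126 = 1/18 = 0.06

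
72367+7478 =79845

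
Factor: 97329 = 3^1*32443^1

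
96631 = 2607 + 94024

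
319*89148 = 28438212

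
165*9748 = 1608420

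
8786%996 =818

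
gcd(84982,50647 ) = 1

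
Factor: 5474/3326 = 2737/1663 = 7^1*17^1*23^1*1663^( - 1 )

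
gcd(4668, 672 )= 12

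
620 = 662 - 42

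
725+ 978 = 1703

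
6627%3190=247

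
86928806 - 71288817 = 15639989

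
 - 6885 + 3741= - 3144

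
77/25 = 77/25 = 3.08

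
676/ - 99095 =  - 1 + 98419/99095 = -0.01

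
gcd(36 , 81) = 9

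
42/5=8+2/5 =8.40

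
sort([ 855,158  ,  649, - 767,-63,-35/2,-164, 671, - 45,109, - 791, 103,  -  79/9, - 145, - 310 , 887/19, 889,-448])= [ - 791,  -  767, - 448, - 310,-164,-145, - 63, - 45, -35/2,  -  79/9, 887/19, 103,109, 158,649, 671,855,  889 ]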